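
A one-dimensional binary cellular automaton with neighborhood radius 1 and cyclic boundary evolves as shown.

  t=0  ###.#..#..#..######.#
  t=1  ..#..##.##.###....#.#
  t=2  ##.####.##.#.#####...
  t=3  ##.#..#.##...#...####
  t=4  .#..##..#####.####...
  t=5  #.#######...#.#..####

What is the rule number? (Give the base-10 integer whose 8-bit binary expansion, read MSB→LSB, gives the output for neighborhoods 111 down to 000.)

91

  nb ###: next=.  (t=0,i=0, bit7=0)
  nb ##.: next=#  (t=0,i=2, bit6=1)
  nb #.#: next=.  (t=0,i=3, bit5=0)
  nb #..: next=#  (t=0,i=5, bit4=1)
  nb .##: next=#  (t=0,i=13, bit3=1)
  nb .#.: next=.  (t=0,i=4, bit2=0)
  nb ..#: next=#  (t=0,i=6, bit1=1)
  nb ...: next=#  (t=1,i=15, bit0=1)
  bits 01011011 = 91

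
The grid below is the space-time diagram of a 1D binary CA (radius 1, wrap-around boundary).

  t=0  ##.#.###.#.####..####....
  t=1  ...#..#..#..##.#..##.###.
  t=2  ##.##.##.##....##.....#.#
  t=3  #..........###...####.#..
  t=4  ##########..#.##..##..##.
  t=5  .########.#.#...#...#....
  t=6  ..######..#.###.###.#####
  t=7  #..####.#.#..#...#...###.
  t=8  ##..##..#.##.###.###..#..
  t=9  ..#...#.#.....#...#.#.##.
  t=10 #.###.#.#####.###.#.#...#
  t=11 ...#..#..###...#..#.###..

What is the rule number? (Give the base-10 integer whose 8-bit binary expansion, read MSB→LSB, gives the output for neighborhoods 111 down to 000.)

  [7] ### => #  t=0,i=6
  [6] ##. => .  t=0,i=1
  [5] #.# => .  t=0,i=2
  [4] #.. => #  t=0,i=15
  [3] .## => .  t=0,i=0
  [2] .#. => #  t=0,i=3
  [1] ..# => .  t=0,i=16
  [0] ... => #  t=0,i=22
  bits 10010101 = 149

149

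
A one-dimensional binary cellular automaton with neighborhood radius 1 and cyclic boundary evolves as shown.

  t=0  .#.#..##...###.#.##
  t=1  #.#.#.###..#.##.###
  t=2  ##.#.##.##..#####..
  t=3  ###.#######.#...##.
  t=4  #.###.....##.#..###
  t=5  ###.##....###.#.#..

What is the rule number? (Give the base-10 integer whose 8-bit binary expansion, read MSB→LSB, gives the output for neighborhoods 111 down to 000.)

  nb ###: next=.  (t=0,i=12, bit7=0)
  nb ##.: next=#  (t=0,i=7, bit6=1)
  nb #.#: next=#  (t=0,i=0, bit5=1)
  nb #..: next=#  (t=0,i=4, bit4=1)
  nb .##: next=#  (t=0,i=6, bit3=1)
  nb .#.: next=.  (t=0,i=1, bit2=0)
  nb ..#: next=.  (t=0,i=5, bit1=0)
  nb ...: next=.  (t=0,i=9, bit0=0)
  bits 01111000 = 120

120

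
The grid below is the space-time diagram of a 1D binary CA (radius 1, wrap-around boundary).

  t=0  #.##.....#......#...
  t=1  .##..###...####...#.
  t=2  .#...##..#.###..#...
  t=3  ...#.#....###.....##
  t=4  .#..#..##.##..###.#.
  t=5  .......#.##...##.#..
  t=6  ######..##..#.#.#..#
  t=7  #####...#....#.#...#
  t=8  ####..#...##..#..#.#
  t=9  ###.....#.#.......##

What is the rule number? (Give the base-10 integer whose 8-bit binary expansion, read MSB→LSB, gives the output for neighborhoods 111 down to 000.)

  [7] ### => #  t=1,i=6
  [6] ##. => .  t=0,i=3
  [5] #.# => #  t=0,i=1
  [4] #.. => .  t=0,i=4
  [3] .## => #  t=0,i=2
  [2] .#. => .  t=0,i=0
  [1] ..# => .  t=0,i=8
  [0] ... => #  t=0,i=5
  bits 10101001 = 169

169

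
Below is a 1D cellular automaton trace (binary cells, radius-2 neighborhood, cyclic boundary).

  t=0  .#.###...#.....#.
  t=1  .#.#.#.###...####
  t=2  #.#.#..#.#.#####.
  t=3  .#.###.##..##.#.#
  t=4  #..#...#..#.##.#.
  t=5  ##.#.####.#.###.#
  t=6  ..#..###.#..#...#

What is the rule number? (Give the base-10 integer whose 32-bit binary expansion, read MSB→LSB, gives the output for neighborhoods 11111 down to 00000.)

1423615678

  nb #####: next=.  (t=2,i=13, bit31=0)
  nb ####.: next=#  (t=1,i=15, bit30=1)
  nb ###.#: next=.  (t=1,i=16, bit29=0)
  nb ###..: next=#  (t=0,i=5, bit28=1)
  nb ##.##: next=.  (t=3,i=6, bit27=0)
  nb ##.#.: next=#  (t=1,i=0, bit26=1)
  nb ##..#: next=.  (t=3,i=9, bit25=0)
  nb ##...: next=.  (t=0,i=6, bit24=0)
  nb #.###: next=#  (t=0,i=3, bit23=1)
  nb #.##.: next=#  (t=3,i=7, bit22=1)
  nb #.#.#: next=.  (t=1,i=1, bit21=0)
  nb #.#..: next=#  (t=2,i=4, bit20=1)
  nb #..##: next=#  (t=3,i=10, bit19=1)
  nb #..#.: next=.  (t=0,i=0, bit18=0)
  nb #...#: next=#  (t=0,i=7, bit17=1)
  nb #....: next=.  (t=0,i=11, bit16=0)
  nb .####: next=#  (t=1,i=14, bit15=1)
  nb .###.: next=.  (t=0,i=4, bit14=0)
  nb .##.#: next=#  (t=3,i=12, bit13=1)
  nb .##..: next=.  (t=3,i=8, bit12=0)
  nb .#.##: next=.  (t=0,i=2, bit11=0)
  nb .#.#.: next=#  (t=1,i=2, bit10=1)
  nb .#..#: next=#  (t=0,i=16, bit9=1)
  nb .#...: next=.  (t=0,i=10, bit8=0)
  nb ..###: next=#  (t=1,i=13, bit7=1)
  nb ..##.: next=.  (t=3,i=11, bit6=0)
  nb ..#.#: next=#  (t=0,i=1, bit5=1)
  nb ..#..: next=#  (t=0,i=9, bit4=1)
  nb ...##: next=#  (t=1,i=12, bit3=1)
  nb ...#.: next=#  (t=0,i=8, bit2=1)
  nb ....#: next=#  (t=0,i=13, bit1=1)
  nb .....: next=.  (t=0,i=12, bit0=0)
  bits 01010100110110101010011010111110 = 1423615678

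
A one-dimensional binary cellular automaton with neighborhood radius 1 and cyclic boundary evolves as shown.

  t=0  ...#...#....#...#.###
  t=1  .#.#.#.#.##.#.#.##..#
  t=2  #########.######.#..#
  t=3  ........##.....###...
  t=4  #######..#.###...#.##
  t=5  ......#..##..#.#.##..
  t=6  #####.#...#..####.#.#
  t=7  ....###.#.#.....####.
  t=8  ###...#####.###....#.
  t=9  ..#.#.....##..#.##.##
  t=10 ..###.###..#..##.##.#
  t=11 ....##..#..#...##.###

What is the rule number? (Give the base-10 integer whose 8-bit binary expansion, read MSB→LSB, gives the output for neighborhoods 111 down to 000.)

  ### -> .   bit 7 = 0  t=0,i=19
  ##. -> #   bit 6 = 1  t=0,i=20
  #.# -> #   bit 5 = 1  t=0,i=17
  #.. -> .   bit 4 = 0  t=0,i=0
  .## -> .   bit 3 = 0  t=0,i=18
  .#. -> #   bit 2 = 1  t=0,i=3
  ..# -> .   bit 1 = 0  t=0,i=2
  ... -> #   bit 0 = 1  t=0,i=1
  bits 01100101 = 101

101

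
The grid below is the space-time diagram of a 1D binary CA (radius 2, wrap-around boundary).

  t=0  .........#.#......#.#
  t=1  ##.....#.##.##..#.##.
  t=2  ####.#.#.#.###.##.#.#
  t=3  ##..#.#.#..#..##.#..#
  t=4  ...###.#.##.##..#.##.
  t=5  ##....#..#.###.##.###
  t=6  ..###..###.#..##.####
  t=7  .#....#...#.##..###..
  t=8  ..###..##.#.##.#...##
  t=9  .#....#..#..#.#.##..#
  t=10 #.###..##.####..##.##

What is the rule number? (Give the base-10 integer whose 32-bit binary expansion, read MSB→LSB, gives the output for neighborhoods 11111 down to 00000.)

2379192098

  ##### -> #   bit 31 = 1  t=2,i=1
  ####. -> .   bit 30 = 0  t=2,i=2
  ###.# -> .   bit 29 = 0  t=2,i=3
  ###.. -> .   bit 28 = 0  t=3,i=1
  ##.## -> #   bit 27 = 1  t=1,i=11
  ##.#. -> #   bit 26 = 1  t=2,i=4
  ##..# -> .   bit 25 = 0  t=1,i=14
  ##... -> #   bit 24 = 1  t=1,i=2
  #.### -> #   bit 23 = 1  t=2,i=11
  #.##. -> #   bit 22 = 1  t=1,i=0
  #.#.# -> .   bit 21 = 0  t=2,i=5
  #.#.. -> .   bit 20 = 0  t=0,i=11
  #..## -> #   bit 19 = 1  t=3,i=13
  #..#. -> #   bit 18 = 1  t=1,i=15
  #...# -> #   bit 17 = 1  t=7,i=8
  #.... -> #   bit 16 = 1  t=0,i=1
  .#### -> #   bit 15 = 1  t=2,i=0
  .###. -> .   bit 14 = 0  t=2,i=12
  .##.# -> .   bit 13 = 0  t=1,i=10
  .##.. -> #   bit 12 = 1  t=1,i=1
  .#.## -> .   bit 11 = 0  t=1,i=8
  .#.#. -> #   bit 10 = 1  t=0,i=10
  .#..# -> #   bit 9 = 1  t=3,i=9
  .#... -> #   bit 8 = 1  t=0,i=0
  ..### -> .   bit 7 = 0  t=3,i=20
  ..##. -> .   bit 6 = 0  t=3,i=14
  ..#.# -> #   bit 5 = 1  t=0,i=9
  ..#.. -> .   bit 4 = 0  t=3,i=11
  ...## -> .   bit 3 = 0  t=4,i=2
  ...#. -> .   bit 2 = 0  t=0,i=8
  ....# -> #   bit 1 = 1  t=0,i=7
  ..... -> .   bit 0 = 0  t=0,i=2
  bits 10001101110011111001011100100010 = 2379192098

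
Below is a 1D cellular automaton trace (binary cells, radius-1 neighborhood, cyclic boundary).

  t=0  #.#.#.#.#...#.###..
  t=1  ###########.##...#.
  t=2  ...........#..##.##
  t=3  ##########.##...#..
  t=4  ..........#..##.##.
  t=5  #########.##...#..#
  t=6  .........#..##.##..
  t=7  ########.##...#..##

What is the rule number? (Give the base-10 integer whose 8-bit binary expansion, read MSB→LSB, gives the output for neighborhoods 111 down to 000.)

  ###|.  b7=0 t=0,i=15
  ##.|.  b6=0 t=0,i=16
  #.#|#  b5=1 t=0,i=1
  #..|#  b4=1 t=0,i=9
  .##|.  b3=0 t=0,i=14
  .#.|#  b2=1 t=0,i=0
  ..#|.  b1=0 t=0,i=11
  ...|#  b0=1 t=0,i=10
  bits 00110101 = 53

53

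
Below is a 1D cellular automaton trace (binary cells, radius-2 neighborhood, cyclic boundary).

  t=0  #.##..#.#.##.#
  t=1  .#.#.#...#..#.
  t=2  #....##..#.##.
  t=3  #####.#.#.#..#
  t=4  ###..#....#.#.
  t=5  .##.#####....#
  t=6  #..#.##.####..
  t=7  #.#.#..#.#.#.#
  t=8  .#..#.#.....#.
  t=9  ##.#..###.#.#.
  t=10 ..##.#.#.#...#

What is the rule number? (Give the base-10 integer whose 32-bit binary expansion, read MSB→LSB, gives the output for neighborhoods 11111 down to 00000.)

  [31] ##### => #  t=3,i=1
  [30] ####. => .  t=3,i=3
  [29] ###.# => .  t=3,i=4
  [28] ###.. => #  t=4,i=2
  [27] ##.## => #  t=0,i=1
  [26] ##.#. => #  t=2,i=13
  [25] ##..# => .  t=0,i=4
  [24] ##... => #  t=5,i=9
  [23] #.### => .  t=4,i=0
  [22] #.##. => .  t=0,i=2
  [21] #.#.# => .  t=0,i=8
  [20] #.#.. => #  t=1,i=5
  [19] #..## => #  t=3,i=12
  [18] #..#. => #  t=0,i=5
  [17] #...# => .  t=1,i=7
  [16] #.... => #  t=2,i=2
  [15] .#### => #  t=3,i=0
  [14] .###. => #  t=4,i=1
  [13] .##.# => .  t=0,i=0
  [12] .##.. => #  t=0,i=3
  [11] .#.## => #  t=0,i=9
  [10] .#.#. => .  t=0,i=7
  [9] .#..# => .  t=1,i=10
  [8] .#... => #  t=1,i=6
  [7] ..### => .  t=3,i=13
  [6] ..##. => .  t=2,i=5
  [5] ..#.# => .  t=0,i=6
  [4] ..#.. => #  t=1,i=9
  [3] ...## => #  t=2,i=4
  [2] ...#. => .  t=1,i=8
  [1] ....# => #  t=2,i=3
  [0] ..... => .  t=8,i=9
  bits 10011101000111011101100100011010 = 2635979034

2635979034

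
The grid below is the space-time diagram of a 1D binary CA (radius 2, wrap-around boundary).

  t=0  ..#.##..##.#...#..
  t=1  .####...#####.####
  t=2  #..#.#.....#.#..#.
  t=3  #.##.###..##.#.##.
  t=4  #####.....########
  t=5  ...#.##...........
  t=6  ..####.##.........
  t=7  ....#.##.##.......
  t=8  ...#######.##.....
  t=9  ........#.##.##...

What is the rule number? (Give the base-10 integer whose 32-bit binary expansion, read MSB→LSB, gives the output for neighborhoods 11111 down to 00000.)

1299523956

  ##### -> .   bit 31 = 0  t=1,i=10
  ####. -> #   bit 30 = 1  t=1,i=3
  ###.# -> .   bit 29 = 0  t=1,i=12
  ###.. -> .   bit 28 = 0  t=1,i=4
  ##.## -> #   bit 27 = 1  t=1,i=0
  ##.#. -> #   bit 26 = 1  t=0,i=10
  ##..# -> .   bit 25 = 0  t=0,i=6
  ##... -> #   bit 24 = 1  t=1,i=5
  #.### -> .   bit 23 = 0  t=1,i=1
  #.##. -> #   bit 22 = 1  t=0,i=4
  #.#.# -> #   bit 21 = 1  t=3,i=0
  #.#.. -> #   bit 20 = 1  t=0,i=11
  #..## -> .   bit 19 = 0  t=0,i=7
  #..#. -> #   bit 18 = 1  t=2,i=2
  #...# -> .   bit 17 = 0  t=0,i=13
  #.... -> #   bit 16 = 1  t=0,i=17
  .#### -> .   bit 15 = 0  t=1,i=2
  .###. -> .   bit 14 = 0  t=3,i=6
  .##.# -> #   bit 13 = 1  t=0,i=9
  .##.. -> .   bit 12 = 0  t=0,i=5
  .#.## -> #   bit 11 = 1  t=0,i=3
  .#.#. -> .   bit 10 = 0  t=2,i=4
  .#..# -> .   bit 9 = 0  t=2,i=1
  .#... -> #   bit 8 = 1  t=0,i=12
  ..### -> .   bit 7 = 0  t=1,i=8
  ..##. -> #   bit 6 = 1  t=0,i=8
  ..#.# -> #   bit 5 = 1  t=0,i=2
  ..#.. -> #   bit 4 = 1  t=0,i=15
  ...## -> .   bit 3 = 0  t=1,i=7
  ...#. -> #   bit 2 = 1  t=0,i=1
  ....# -> .   bit 1 = 0  t=0,i=0
  ..... -> .   bit 0 = 0  t=2,i=8
  bits 01001101011101010010100101110100 = 1299523956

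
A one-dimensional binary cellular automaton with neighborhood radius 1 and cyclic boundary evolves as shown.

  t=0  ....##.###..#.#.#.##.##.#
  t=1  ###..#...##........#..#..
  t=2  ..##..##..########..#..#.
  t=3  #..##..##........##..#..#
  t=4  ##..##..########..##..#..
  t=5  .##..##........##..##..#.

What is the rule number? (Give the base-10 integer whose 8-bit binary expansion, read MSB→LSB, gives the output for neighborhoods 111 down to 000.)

  [7] ### => .  t=0,i=8
  [6] ##. => #  t=0,i=5
  [5] #.# => .  t=0,i=6
  [4] #.. => #  t=0,i=0
  [3] .## => .  t=0,i=4
  [2] .#. => .  t=0,i=12
  [1] ..# => .  t=0,i=3
  [0] ... => #  t=0,i=1
  bits 01010001 = 81

81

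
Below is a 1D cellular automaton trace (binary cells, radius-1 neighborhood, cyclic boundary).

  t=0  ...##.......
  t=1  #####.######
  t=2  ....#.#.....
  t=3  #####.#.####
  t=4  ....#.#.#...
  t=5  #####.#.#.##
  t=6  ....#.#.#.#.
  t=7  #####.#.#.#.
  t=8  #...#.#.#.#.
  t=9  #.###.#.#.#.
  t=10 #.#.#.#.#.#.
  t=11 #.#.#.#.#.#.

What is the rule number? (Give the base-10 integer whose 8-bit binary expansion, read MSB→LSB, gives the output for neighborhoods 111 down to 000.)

  ###|.  b7=0 t=1,i=0
  ##.|#  b6=1 t=0,i=4
  #.#|.  b5=0 t=1,i=5
  #..|.  b4=0 t=0,i=5
  .##|#  b3=1 t=0,i=3
  .#.|#  b2=1 t=2,i=4
  ..#|#  b1=1 t=0,i=2
  ...|#  b0=1 t=0,i=0
  bits 01001111 = 79

79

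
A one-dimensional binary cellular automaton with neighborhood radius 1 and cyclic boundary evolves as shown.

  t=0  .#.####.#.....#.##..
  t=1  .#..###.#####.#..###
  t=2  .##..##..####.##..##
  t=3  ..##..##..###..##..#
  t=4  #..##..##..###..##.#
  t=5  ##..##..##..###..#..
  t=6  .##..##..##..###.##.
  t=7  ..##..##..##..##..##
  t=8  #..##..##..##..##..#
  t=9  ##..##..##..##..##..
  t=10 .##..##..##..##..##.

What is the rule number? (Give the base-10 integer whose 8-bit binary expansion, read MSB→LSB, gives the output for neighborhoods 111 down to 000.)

213

  ###|#  b7=1 t=0,i=4
  ##.|#  b6=1 t=0,i=6
  #.#|.  b5=0 t=0,i=2
  #..|#  b4=1 t=0,i=9
  .##|.  b3=0 t=0,i=3
  .#.|#  b2=1 t=0,i=1
  ..#|.  b1=0 t=0,i=0
  ...|#  b0=1 t=0,i=10
  bits 11010101 = 213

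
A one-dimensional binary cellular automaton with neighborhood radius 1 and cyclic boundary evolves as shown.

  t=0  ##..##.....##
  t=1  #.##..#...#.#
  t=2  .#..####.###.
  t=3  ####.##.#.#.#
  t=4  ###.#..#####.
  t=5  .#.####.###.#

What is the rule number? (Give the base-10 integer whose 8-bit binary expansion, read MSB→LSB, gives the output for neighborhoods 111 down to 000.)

182

  nb ###: next=#  (t=0,i=0, bit7=1)
  nb ##.: next=.  (t=0,i=1, bit6=0)
  nb #.#: next=#  (t=1,i=1, bit5=1)
  nb #..: next=#  (t=0,i=2, bit4=1)
  nb .##: next=.  (t=0,i=4, bit3=0)
  nb .#.: next=#  (t=1,i=6, bit2=1)
  nb ..#: next=#  (t=0,i=3, bit1=1)
  nb ...: next=.  (t=0,i=7, bit0=0)
  bits 10110110 = 182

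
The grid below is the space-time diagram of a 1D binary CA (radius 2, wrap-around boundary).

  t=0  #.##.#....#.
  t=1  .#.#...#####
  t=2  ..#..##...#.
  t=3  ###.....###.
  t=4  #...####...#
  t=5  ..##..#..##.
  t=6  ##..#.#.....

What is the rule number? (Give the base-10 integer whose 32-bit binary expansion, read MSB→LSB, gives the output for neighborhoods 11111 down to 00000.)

  [31] ##### => .  t=1,i=9
  [30] ####. => #  t=1,i=10
  [29] ###.# => .  t=1,i=11
  [28] ###.. => .  t=3,i=2
  [27] ##.## => #  t=3,i=11
  [26] ##.#. => .  t=0,i=4
  [25] ##..# => #  t=5,i=4
  [24] ##... => .  t=2,i=7
  [23] #.### => #  t=3,i=0
  [22] #.##. => .  t=0,i=2
  [21] #.#.# => .  t=0,i=0
  [20] #.#.. => .  t=0,i=5
  [19] #..## => .  t=2,i=4
  [18] #..#. => .  t=5,i=5
  [17] #...# => #  t=1,i=5
  [16] #.... => #  t=0,i=7
  [15] .#### => .  t=1,i=8
  [14] .###. => .  t=3,i=1
  [13] .##.# => #  t=0,i=3
  [12] .##.. => .  t=2,i=6
  [11] .#.## => #  t=0,i=1
  [10] .#.#. => #  t=0,i=11
  [9] .#..# => .  t=2,i=3
  [8] .#... => .  t=0,i=6
  [7] ..### => .  t=1,i=7
  [6] ..##. => .  t=2,i=5
  [5] ..#.# => #  t=0,i=10
  [4] ..#.. => #  t=2,i=2
  [3] ...## => #  t=1,i=6
  [2] ...#. => #  t=0,i=9
  [1] ....# => #  t=0,i=8
  [0] ..... => #  t=3,i=5
  bits 01001010100000110010110000111111 = 1250110527

1250110527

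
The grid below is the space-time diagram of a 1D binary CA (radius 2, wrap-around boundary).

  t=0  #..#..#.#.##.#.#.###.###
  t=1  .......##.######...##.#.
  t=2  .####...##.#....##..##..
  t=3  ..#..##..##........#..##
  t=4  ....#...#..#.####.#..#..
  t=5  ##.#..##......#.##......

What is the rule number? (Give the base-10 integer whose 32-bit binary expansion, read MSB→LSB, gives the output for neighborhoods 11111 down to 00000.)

  [31] ##### => .  t=1,i=12
  [30] ####. => .  t=0,i=23
  [29] ###.# => #  t=0,i=19
  [28] ###.. => .  t=0,i=0
  [27] ##.## => #  t=0,i=20
  [26] ##.#. => #  t=0,i=12
  [25] ##..# => .  t=0,i=1
  [24] ##... => #  t=1,i=16
  [23] #.### => .  t=0,i=17
  [22] #.##. => #  t=0,i=10
  [21] #.#.# => #  t=0,i=8
  [20] #.#.. => .  t=1,i=22
  [19] #..## => #  t=2,i=19
  [18] #..#. => .  t=0,i=2
  [17] #...# => #  t=1,i=17
  [16] #.... => .  t=1,i=0
  [15] .#### => #  t=0,i=22
  [14] .###. => .  t=0,i=18
  [13] .##.# => #  t=0,i=11
  [12] .##.. => .  t=2,i=17
  [11] .#.## => .  t=0,i=9
  [10] .#.#. => #  t=0,i=7
  [9] .#..# => .  t=0,i=4
  [8] .#... => .  t=1,i=23
  [7] ..### => .  t=2,i=1
  [6] ..##. => .  t=1,i=7
  [5] ..#.# => .  t=0,i=6
  [4] ..#.. => .  t=0,i=3
  [3] ...## => .  t=1,i=6
  [2] ...#. => #  t=3,i=18
  [1] ....# => .  t=1,i=5
  [0] ..... => #  t=1,i=1
  bits 00101101011010101010010000000101 = 761963525

761963525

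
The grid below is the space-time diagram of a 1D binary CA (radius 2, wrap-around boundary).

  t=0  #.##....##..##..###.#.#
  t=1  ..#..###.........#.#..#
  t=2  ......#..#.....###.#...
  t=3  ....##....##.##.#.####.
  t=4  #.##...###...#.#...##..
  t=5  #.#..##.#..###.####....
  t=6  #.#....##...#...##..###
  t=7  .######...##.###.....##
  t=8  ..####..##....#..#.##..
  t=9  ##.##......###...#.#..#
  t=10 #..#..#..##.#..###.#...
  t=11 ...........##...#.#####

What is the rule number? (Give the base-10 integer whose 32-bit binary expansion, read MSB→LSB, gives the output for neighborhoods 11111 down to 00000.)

  #####|#  b31=1 t=7,i=3
  ####.|#  b30=1 t=3,i=20
  ###.#|.  b29=0 t=0,i=18
  ###..|.  b28=0 t=1,i=7
  ##.##|.  b27=0 t=0,i=1
  ##.#.|#  b26=1 t=0,i=19
  ##..#|.  b25=0 t=0,i=10
  ##...|.  b24=0 t=0,i=4
  #.###|.  b23=0 t=3,i=18
  #.##.|#  b22=1 t=0,i=2
  #.#.#|.  b21=0 t=0,i=20
  #.#..|#  b20=1 t=1,i=19
  #..##|.  b19=0 t=0,i=11
  #..#.|.  b18=0 t=1,i=1
  #...#|#  b17=1 t=4,i=5
  #....|#  b16=1 t=0,i=5
  .####|#  b15=1 t=3,i=19
  .###.|#  b14=1 t=0,i=17
  .##.#|.  b13=0 t=0,i=0
  .##..|.  b12=0 t=0,i=3
  .#.##|.  b11=0 t=0,i=21
  .#.#.|.  b10=0 t=1,i=18
  .#..#|.  b9=0 t=1,i=0
  .#...|#  b8=1 t=2,i=10
  ..###|.  b7=0 t=0,i=16
  ..##.|.  b6=0 t=0,i=8
  ..#.#|#  b5=1 t=1,i=17
  ..#..|.  b4=0 t=1,i=2
  ...##|#  b3=1 t=0,i=7
  ...#.|#  b2=1 t=1,i=16
  ....#|#  b1=1 t=0,i=6
  .....|.  b0=0 t=1,i=10
  bits 11000100010100111100000100101110 = 3293823278

3293823278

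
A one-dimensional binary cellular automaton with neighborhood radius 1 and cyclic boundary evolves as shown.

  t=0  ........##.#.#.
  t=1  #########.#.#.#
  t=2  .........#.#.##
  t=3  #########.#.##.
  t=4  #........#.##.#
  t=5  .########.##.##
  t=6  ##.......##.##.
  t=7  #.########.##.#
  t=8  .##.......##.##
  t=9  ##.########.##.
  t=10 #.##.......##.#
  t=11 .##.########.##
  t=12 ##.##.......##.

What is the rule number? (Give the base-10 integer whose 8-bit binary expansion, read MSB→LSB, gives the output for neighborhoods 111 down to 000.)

  ### -> .   bit 7 = 0  t=1,i=0
  ##. -> .   bit 6 = 0  t=0,i=9
  #.# -> #   bit 5 = 1  t=0,i=10
  #.. -> #   bit 4 = 1  t=0,i=14
  .## -> #   bit 3 = 1  t=0,i=8
  .#. -> .   bit 2 = 0  t=0,i=11
  ..# -> #   bit 1 = 1  t=0,i=7
  ... -> #   bit 0 = 1  t=0,i=0
  bits 00111011 = 59

59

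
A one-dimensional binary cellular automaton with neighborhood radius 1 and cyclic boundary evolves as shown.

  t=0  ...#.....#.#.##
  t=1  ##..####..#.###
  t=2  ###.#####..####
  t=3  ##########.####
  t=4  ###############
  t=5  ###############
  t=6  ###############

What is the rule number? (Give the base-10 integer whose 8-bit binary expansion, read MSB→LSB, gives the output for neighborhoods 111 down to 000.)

  ### -> #   bit 7 = 1  t=1,i=0
  ##. -> #   bit 6 = 1  t=0,i=14
  #.# -> #   bit 5 = 1  t=0,i=10
  #.. -> #   bit 4 = 1  t=0,i=0
  .## -> #   bit 3 = 1  t=0,i=13
  .#. -> .   bit 2 = 0  t=0,i=3
  ..# -> .   bit 1 = 0  t=0,i=2
  ... -> #   bit 0 = 1  t=0,i=1
  bits 11111001 = 249

249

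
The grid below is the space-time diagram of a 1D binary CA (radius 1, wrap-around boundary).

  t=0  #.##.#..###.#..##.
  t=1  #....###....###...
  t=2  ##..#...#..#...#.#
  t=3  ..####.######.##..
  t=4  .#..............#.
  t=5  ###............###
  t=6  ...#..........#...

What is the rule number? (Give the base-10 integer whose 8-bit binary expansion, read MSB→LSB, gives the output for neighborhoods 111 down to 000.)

  ### -> .   bit 7 = 0  t=0,i=9
  ##. -> .   bit 6 = 0  t=0,i=3
  #.# -> .   bit 5 = 0  t=0,i=1
  #.. -> #   bit 4 = 1  t=0,i=6
  .## -> .   bit 3 = 0  t=0,i=2
  .#. -> #   bit 2 = 1  t=0,i=0
  ..# -> #   bit 1 = 1  t=0,i=7
  ... -> .   bit 0 = 0  t=1,i=2
  bits 00010110 = 22

22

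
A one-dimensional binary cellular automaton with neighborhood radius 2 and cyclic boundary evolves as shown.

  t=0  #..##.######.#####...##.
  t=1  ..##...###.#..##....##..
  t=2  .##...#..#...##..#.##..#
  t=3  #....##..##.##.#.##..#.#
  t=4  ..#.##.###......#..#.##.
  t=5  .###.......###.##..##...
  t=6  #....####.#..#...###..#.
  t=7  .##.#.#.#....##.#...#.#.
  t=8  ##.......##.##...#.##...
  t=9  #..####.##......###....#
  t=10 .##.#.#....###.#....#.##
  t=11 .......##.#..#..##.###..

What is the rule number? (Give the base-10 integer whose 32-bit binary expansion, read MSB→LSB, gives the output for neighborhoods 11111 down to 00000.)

  #####|#  b31=1 t=0,i=8
  ####.|.  b30=0 t=0,i=10
  ###.#|#  b29=1 t=0,i=11
  ###..|.  b28=0 t=0,i=17
  ##.##|.  b27=0 t=0,i=5
  ##.#.|.  b26=0 t=0,i=23
  ##..#|#  b25=1 t=2,i=15
  ##...|.  b24=0 t=0,i=18
  #.###|.  b23=0 t=0,i=6
  #.##.|.  b22=0 t=2,i=1
  #.#.#|.  b21=0 t=3,i=15
  #.#..|.  b20=0 t=0,i=0
  #..##|#  b19=1 t=0,i=2
  #..#.|.  b18=0 t=2,i=8
  #...#|.  b17=0 t=0,i=19
  #....|#  b16=1 t=1,i=17
  .####|#  b15=1 t=0,i=7
  .###.|.  b14=0 t=1,i=8
  .##.#|.  b13=0 t=0,i=4
  .##..|.  b12=0 t=1,i=3
  .#.##|#  b11=1 t=2,i=0
  .#.#.|.  b10=0 t=6,i=23
  .#..#|.  b9=0 t=0,i=1
  .#...|#  b8=1 t=2,i=10
  ..###|.  b7=0 t=1,i=7
  ..##.|#  b6=1 t=0,i=3
  ..#.#|#  b5=1 t=2,i=17
  ..#..|#  b4=1 t=2,i=6
  ...##|#  b3=1 t=0,i=20
  ...#.|#  b2=1 t=2,i=5
  ....#|.  b1=0 t=1,i=0
  .....|#  b0=1 t=4,i=12
  bits 10100010000010011000100101111101 = 2718534013

2718534013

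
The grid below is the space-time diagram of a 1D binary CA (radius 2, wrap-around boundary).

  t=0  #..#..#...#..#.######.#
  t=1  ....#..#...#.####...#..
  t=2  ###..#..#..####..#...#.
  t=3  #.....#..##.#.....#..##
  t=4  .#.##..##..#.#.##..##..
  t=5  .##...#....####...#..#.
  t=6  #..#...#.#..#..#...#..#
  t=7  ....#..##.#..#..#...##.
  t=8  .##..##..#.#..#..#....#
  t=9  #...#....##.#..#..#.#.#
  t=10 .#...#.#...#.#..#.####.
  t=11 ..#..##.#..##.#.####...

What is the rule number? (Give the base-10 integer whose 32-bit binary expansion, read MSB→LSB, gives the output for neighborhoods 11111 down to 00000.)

  #####|.  b31=0 t=0,i=17
  ####.|.  b30=0 t=0,i=19
  ###.#|#  b29=1 t=0,i=20
  ###..|.  b28=0 t=1,i=16
  ##.##|.  b27=0 t=0,i=21
  ##.#.|#  b26=1 t=3,i=11
  ##..#|.  b25=0 t=0,i=1
  ##...|#  b24=1 t=1,i=17
  #.###|#  b23=1 t=0,i=15
  #.##.|.  b22=0 t=0,i=22
  #.#.#|#  b21=1 t=4,i=13
  #.#..|.  b20=0 t=3,i=12
  #..##|#  b19=1 t=2,i=10
  #..#.|.  b18=0 t=0,i=2
  #...#|.  b17=0 t=0,i=8
  #....|.  b16=0 t=1,i=22
  .####|#  b15=1 t=0,i=16
  .###.|.  b14=0 t=2,i=1
  .##.#|.  b13=0 t=3,i=10
  .##..|.  b12=0 t=0,i=0
  .#.##|#  b11=1 t=0,i=14
  .#.#.|#  b10=1 t=4,i=12
  .#..#|#  b9=1 t=0,i=4
  .#...|#  b8=1 t=0,i=7
  ..###|.  b7=0 t=2,i=11
  ..##.|.  b6=0 t=3,i=9
  ..#.#|#  b5=1 t=0,i=13
  ..#..|.  b4=0 t=0,i=3
  ...##|.  b3=0 t=5,i=10
  ...#.|.  b2=0 t=0,i=9
  ....#|#  b1=1 t=1,i=2
  .....|#  b0=1 t=1,i=0
  bits 00100101101010001000111100100011 = 631803683

631803683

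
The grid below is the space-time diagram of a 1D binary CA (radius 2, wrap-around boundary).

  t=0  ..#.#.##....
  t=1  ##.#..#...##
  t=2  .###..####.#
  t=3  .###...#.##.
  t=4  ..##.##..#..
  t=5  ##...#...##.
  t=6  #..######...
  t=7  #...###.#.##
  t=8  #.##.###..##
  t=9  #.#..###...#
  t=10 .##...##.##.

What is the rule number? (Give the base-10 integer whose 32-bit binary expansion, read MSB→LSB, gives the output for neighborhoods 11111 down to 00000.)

3033711903

  ##### -> #   bit 31 = 1  t=6,i=5
  ####. -> .   bit 30 = 0  t=1,i=0
  ###.# -> #   bit 29 = 1  t=1,i=1
  ###.. -> #   bit 28 = 1  t=2,i=3
  ##.## -> .   bit 27 = 0  t=4,i=4
  ##.#. -> #   bit 26 = 1  t=1,i=2
  ##..# -> .   bit 25 = 0  t=2,i=4
  ##... -> .   bit 24 = 0  t=0,i=8
  #.### -> #   bit 23 = 1  t=2,i=1
  #.##. -> #   bit 22 = 1  t=0,i=6
  #.#.# -> .   bit 21 = 0  t=0,i=4
  #.#.. -> #   bit 20 = 1  t=1,i=3
  #..## -> .   bit 19 = 0  t=2,i=5
  #..#. -> .   bit 18 = 0  t=1,i=5
  #...# -> #   bit 17 = 1  t=1,i=8
  #.... -> .   bit 16 = 0  t=0,i=9
  .#### -> #   bit 15 = 1  t=1,i=11
  .###. -> #   bit 14 = 1  t=2,i=2
  .##.# -> .   bit 13 = 0  t=4,i=3
  .##.. -> .   bit 12 = 0  t=0,i=7
  .#.## -> .   bit 11 = 0  t=0,i=5
  .#.#. -> #   bit 10 = 1  t=0,i=3
  .#..# -> .   bit 9 = 0  t=1,i=4
  .#... -> #   bit 8 = 1  t=1,i=7
  ..### -> .   bit 7 = 0  t=1,i=10
  ..##. -> .   bit 6 = 0  t=4,i=2
  ..#.# -> .   bit 5 = 0  t=0,i=2
  ..#.. -> #   bit 4 = 1  t=1,i=6
  ...## -> #   bit 3 = 1  t=1,i=9
  ...#. -> #   bit 2 = 1  t=0,i=1
  ....# -> #   bit 1 = 1  t=0,i=0
  ..... -> #   bit 0 = 1  t=0,i=10
  bits 10110100110100101100010100011111 = 3033711903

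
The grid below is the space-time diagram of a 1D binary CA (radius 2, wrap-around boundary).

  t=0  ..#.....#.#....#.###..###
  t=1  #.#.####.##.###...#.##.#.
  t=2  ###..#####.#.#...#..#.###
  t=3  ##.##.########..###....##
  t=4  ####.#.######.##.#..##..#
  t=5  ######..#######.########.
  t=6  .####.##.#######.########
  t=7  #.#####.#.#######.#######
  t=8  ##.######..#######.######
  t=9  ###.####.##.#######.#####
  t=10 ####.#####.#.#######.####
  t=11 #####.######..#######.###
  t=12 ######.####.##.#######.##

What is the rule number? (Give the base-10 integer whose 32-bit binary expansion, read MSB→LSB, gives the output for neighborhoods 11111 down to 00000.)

4000962135

  [31] ##### => #  t=2,i=0
  [30] ####. => #  t=1,i=6
  [29] ###.# => #  t=1,i=7
  [28] ###.. => .  t=0,i=19
  [27] ##.## => #  t=1,i=8
  [26] ##.#. => #  t=1,i=22
  [25] ##..# => #  t=0,i=0
  [24] ##... => .  t=1,i=15
  [23] #.### => .  t=0,i=17
  [22] #.##. => #  t=1,i=9
  [21] #.#.# => #  t=1,i=0
  [20] #.#.. => #  t=0,i=10
  [19] #..## => #  t=0,i=21
  [18] #..#. => .  t=0,i=1
  [17] #...# => .  t=1,i=16
  [16] #.... => #  t=0,i=4
  [15] .#### => #  t=1,i=5
  [14] .###. => #  t=0,i=18
  [13] .##.# => .  t=1,i=10
  [12] .##.. => #  t=4,i=21
  [11] .#.## => .  t=0,i=16
  [10] .#.#. => #  t=0,i=9
  [9] .#..# => #  t=2,i=18
  [8] .#... => .  t=0,i=3
  [7] ..### => .  t=0,i=22
  [6] ..##. => #  t=4,i=20
  [5] ..#.# => .  t=0,i=8
  [4] ..#.. => #  t=0,i=2
  [3] ...## => .  t=3,i=22
  [2] ...#. => #  t=0,i=7
  [1] ....# => #  t=0,i=6
  [0] ..... => #  t=0,i=5
  bits 11101110011110011101011001010111 = 4000962135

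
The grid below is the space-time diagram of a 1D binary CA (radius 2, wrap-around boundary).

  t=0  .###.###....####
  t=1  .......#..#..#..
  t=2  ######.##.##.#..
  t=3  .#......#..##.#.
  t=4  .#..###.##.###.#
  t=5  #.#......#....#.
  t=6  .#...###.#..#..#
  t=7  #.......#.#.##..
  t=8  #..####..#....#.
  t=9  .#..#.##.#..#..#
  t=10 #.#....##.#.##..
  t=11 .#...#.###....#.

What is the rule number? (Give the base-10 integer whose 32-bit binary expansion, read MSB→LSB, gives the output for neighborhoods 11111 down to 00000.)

369141331

  ##### -> .   bit 31 = 0  t=2,i=2
  ####. -> .   bit 30 = 0  t=0,i=14
  ###.# -> .   bit 29 = 0  t=0,i=3
  ###.. -> #   bit 28 = 1  t=0,i=7
  ##.## -> .   bit 27 = 0  t=0,i=0
  ##.#. -> #   bit 26 = 1  t=2,i=12
  ##..# -> #   bit 25 = 1  t=7,i=14
  ##... -> .   bit 24 = 0  t=0,i=8
  #.### -> .   bit 23 = 0  t=0,i=1
  #.##. -> .   bit 22 = 0  t=2,i=7
  #.#.# -> .   bit 21 = 0  t=4,i=15
  #.#.. -> .   bit 20 = 0  t=2,i=13
  #..## -> .   bit 19 = 0  t=2,i=15
  #..#. -> .   bit 18 = 0  t=1,i=9
  #...# -> .   bit 17 = 0  t=6,i=3
  #.... -> .   bit 16 = 0  t=0,i=9
  .#### -> #   bit 15 = 1  t=0,i=13
  .###. -> .   bit 14 = 0  t=0,i=2
  .##.# -> #   bit 13 = 1  t=2,i=8
  .##.. -> .   bit 12 = 0  t=7,i=13
  .#.## -> .   bit 11 = 0  t=7,i=11
  .#.#. -> #   bit 10 = 1  t=4,i=0
  .#..# -> #   bit 9 = 1  t=1,i=8
  .#... -> .   bit 8 = 0  t=1,i=14
  ..### -> .   bit 7 = 0  t=0,i=12
  ..##. -> #   bit 6 = 1  t=3,i=11
  ..#.# -> .   bit 5 = 0  t=5,i=14
  ..#.. -> #   bit 4 = 1  t=1,i=7
  ...## -> .   bit 3 = 0  t=0,i=11
  ...#. -> .   bit 2 = 0  t=1,i=6
  ....# -> #   bit 1 = 1  t=0,i=10
  ..... -> #   bit 0 = 1  t=1,i=0
  bits 00010110000000001010011001010011 = 369141331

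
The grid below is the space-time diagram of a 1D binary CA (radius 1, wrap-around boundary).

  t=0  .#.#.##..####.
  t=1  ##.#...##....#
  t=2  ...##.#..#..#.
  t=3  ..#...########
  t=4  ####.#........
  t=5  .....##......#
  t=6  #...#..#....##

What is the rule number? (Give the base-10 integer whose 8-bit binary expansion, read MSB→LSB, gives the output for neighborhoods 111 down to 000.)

  [7] ### => .  t=0,i=10
  [6] ##. => .  t=0,i=6
  [5] #.# => .  t=0,i=2
  [4] #.. => #  t=0,i=7
  [3] .## => .  t=0,i=5
  [2] .#. => #  t=0,i=1
  [1] ..# => #  t=0,i=0
  [0] ... => .  t=1,i=5
  bits 00010110 = 22

22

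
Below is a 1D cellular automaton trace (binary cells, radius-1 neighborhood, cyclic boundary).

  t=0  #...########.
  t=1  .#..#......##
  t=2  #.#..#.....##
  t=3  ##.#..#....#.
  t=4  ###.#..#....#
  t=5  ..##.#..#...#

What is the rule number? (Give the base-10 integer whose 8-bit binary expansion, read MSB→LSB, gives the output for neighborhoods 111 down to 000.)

120

  nb ###: next=.  (t=0,i=5, bit7=0)
  nb ##.: next=#  (t=0,i=11, bit6=1)
  nb #.#: next=#  (t=0,i=12, bit5=1)
  nb #..: next=#  (t=0,i=1, bit4=1)
  nb .##: next=#  (t=0,i=4, bit3=1)
  nb .#.: next=.  (t=0,i=0, bit2=0)
  nb ..#: next=.  (t=0,i=3, bit1=0)
  nb ...: next=.  (t=0,i=2, bit0=0)
  bits 01111000 = 120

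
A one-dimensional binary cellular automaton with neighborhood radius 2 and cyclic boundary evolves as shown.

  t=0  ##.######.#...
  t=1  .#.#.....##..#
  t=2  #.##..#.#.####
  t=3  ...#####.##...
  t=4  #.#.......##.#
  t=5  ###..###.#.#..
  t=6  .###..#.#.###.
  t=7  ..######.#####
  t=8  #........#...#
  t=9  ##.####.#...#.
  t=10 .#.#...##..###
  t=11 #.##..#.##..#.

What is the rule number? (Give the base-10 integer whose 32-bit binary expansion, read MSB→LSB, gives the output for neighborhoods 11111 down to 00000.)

  nb #####: next=.  (t=0,i=5, bit31=0)
  nb ####.: next=.  (t=0,i=7, bit30=0)
  nb ###.#: next=.  (t=0,i=8, bit29=0)
  nb ###..: next=#  (t=5,i=2, bit28=1)
  nb ##.##: next=.  (t=0,i=2, bit27=0)
  nb ##.#.: next=#  (t=0,i=9, bit26=1)
  nb ##..#: next=#  (t=1,i=11, bit25=1)
  nb ##...: next=#  (t=3,i=11, bit24=1)
  nb #.###: next=#  (t=0,i=3, bit23=1)
  nb #.##.: next=.  (t=2,i=2, bit22=0)
  nb #.#.#: next=.  (t=1,i=1, bit21=0)
  nb #.#..: next=#  (t=0,i=10, bit20=1)
  nb #..##: next=.  (t=5,i=4, bit19=0)
  nb #..#.: next=#  (t=1,i=12, bit18=1)
  nb #...#: next=.  (t=0,i=12, bit17=0)
  nb #....: next=.  (t=1,i=5, bit16=0)
  nb .####: next=.  (t=0,i=4, bit15=0)
  nb .###.: next=#  (t=5,i=1, bit14=1)
  nb .##.#: next=#  (t=0,i=1, bit13=1)
  nb .##..: next=#  (t=1,i=10, bit12=1)
  nb .#.##: next=#  (t=2,i=9, bit11=1)
  nb .#.#.: next=#  (t=1,i=0, bit10=1)
  nb .#..#: next=#  (t=5,i=12, bit9=1)
  nb .#...: next=.  (t=0,i=11, bit8=0)
  nb ..###: next=.  (t=3,i=3, bit7=0)
  nb ..##.: next=.  (t=0,i=0, bit6=0)
  nb ..#.#: next=#  (t=1,i=13, bit5=1)
  nb ..#..: next=.  (t=8,i=9, bit4=0)
  nb ...##: next=#  (t=0,i=13, bit3=1)
  nb ...#.: next=#  (t=8,i=8, bit2=1)
  nb ....#: next=.  (t=1,i=7, bit1=0)
  nb .....: next=#  (t=1,i=6, bit0=1)
  bits 00010111100101000111111000101101 = 395607597

395607597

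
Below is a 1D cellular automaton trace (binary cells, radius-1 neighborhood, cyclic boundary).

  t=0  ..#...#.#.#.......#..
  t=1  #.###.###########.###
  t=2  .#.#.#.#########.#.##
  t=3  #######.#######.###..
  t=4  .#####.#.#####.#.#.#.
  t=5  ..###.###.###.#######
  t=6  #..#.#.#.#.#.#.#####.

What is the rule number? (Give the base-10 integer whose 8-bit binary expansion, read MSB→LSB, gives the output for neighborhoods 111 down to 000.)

  [7] ### => #  t=1,i=3
  [6] ##. => .  t=1,i=0
  [5] #.# => #  t=0,i=7
  [4] #.. => #  t=0,i=3
  [3] .## => .  t=1,i=2
  [2] .#. => #  t=0,i=2
  [1] ..# => .  t=0,i=1
  [0] ... => #  t=0,i=0
  bits 10110101 = 181

181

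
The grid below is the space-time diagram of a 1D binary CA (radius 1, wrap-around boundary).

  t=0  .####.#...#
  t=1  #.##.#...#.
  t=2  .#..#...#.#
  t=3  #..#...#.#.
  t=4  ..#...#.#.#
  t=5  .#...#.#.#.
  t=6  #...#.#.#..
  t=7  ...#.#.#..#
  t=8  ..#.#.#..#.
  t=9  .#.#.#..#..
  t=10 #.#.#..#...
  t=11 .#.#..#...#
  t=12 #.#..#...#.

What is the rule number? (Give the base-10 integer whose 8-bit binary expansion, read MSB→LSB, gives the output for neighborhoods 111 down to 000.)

  ### -> #   bit 7 = 1  t=0,i=2
  ##. -> .   bit 6 = 0  t=0,i=4
  #.# -> #   bit 5 = 1  t=0,i=0
  #.. -> .   bit 4 = 0  t=0,i=7
  .## -> .   bit 3 = 0  t=0,i=1
  .#. -> .   bit 2 = 0  t=0,i=6
  ..# -> #   bit 1 = 1  t=0,i=9
  ... -> .   bit 0 = 0  t=0,i=8
  bits 10100010 = 162

162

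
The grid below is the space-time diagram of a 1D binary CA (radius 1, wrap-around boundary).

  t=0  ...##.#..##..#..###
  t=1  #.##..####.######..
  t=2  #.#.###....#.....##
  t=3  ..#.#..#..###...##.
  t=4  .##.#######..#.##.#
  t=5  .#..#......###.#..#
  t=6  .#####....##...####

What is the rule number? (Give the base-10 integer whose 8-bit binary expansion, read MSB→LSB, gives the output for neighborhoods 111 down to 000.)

  [7] ### => .  t=0,i=17
  [6] ##. => .  t=0,i=4
  [5] #.# => .  t=0,i=5
  [4] #.. => #  t=0,i=0
  [3] .## => #  t=0,i=3
  [2] .#. => #  t=0,i=6
  [1] ..# => #  t=0,i=2
  [0] ... => .  t=0,i=1
  bits 00011110 = 30

30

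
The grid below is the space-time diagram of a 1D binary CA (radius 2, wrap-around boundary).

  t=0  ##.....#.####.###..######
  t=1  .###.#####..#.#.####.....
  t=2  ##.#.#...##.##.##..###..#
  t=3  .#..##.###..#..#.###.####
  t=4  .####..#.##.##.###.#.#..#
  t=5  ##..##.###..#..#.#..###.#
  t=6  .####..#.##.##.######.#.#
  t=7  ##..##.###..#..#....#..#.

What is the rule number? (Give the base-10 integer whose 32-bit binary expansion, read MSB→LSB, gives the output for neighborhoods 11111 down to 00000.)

869994238

  #####|.  b31=0 t=0,i=21
  ####.|.  b30=0 t=0,i=0
  ###.#|#  b29=1 t=0,i=12
  ###..|#  b28=1 t=0,i=1
  ##.##|.  b27=0 t=0,i=13
  ##.#.|.  b26=0 t=2,i=2
  ##..#|#  b25=1 t=0,i=17
  ##...|#  b24=1 t=0,i=2
  #.###|#  b23=1 t=0,i=9
  #.##.|#  b22=1 t=2,i=12
  #.#.#|.  b21=0 t=1,i=14
  #.#..|#  b20=1 t=2,i=5
  #..##|#  b19=1 t=0,i=18
  #..#.|.  b18=0 t=1,i=11
  #...#|#  b17=1 t=2,i=7
  #....|#  b16=1 t=0,i=3
  .####|.  b15=0 t=0,i=10
  .###.|.  b14=0 t=0,i=15
  .##.#|.  b13=0 t=2,i=10
  .##..|.  b12=0 t=2,i=16
  .#.##|#  b11=1 t=0,i=8
  .#.#.|#  b10=1 t=1,i=13
  .#..#|#  b9=1 t=3,i=2
  .#...|.  b8=0 t=2,i=6
  ..###|#  b7=1 t=0,i=19
  ..##.|#  b6=1 t=2,i=9
  ..#.#|#  b5=1 t=0,i=7
  ..#..|#  b4=1 t=3,i=12
  ...##|#  b3=1 t=1,i=0
  ...#.|#  b2=1 t=0,i=6
  ....#|#  b1=1 t=0,i=5
  .....|.  b0=0 t=0,i=4
  bits 00110011110110110000111011111110 = 869994238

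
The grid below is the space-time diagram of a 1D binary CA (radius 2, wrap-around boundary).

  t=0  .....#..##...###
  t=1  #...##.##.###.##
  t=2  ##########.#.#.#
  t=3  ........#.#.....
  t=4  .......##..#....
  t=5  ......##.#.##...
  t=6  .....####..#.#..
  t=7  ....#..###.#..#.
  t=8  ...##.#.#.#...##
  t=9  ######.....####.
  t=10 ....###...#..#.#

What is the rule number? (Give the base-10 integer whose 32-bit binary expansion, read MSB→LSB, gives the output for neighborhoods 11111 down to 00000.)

  [31] ##### => .  t=2,i=1
  [30] ####. => #  t=2,i=8
  [29] ###.# => .  t=1,i=12
  [28] ###.. => #  t=0,i=15
  [27] ##.## => #  t=1,i=6
  [26] ##.#. => #  t=2,i=10
  [25] ##..# => #  t=4,i=9
  [24] ##... => #  t=0,i=0
  [23] #.### => .  t=1,i=10
  [22] #.##. => #  t=1,i=7
  [21] #.#.# => .  t=2,i=11
  [20] #.#.. => .  t=3,i=10
  [19] #..## => #  t=0,i=7
  [18] #..#. => .  t=4,i=10
  [17] #...# => #  t=0,i=11
  [16] #.... => .  t=0,i=1
  [15] .#### => .  t=2,i=0
  [14] .###. => #  t=0,i=14
  [13] .##.# => #  t=1,i=5
  [12] .##.. => .  t=0,i=9
  [11] .#.## => .  t=2,i=14
  [10] .#.#. => .  t=2,i=12
  [9] .#..# => .  t=0,i=6
  [8] .#... => #  t=3,i=11
  [7] ..### => .  t=0,i=13
  [6] ..##. => #  t=0,i=8
  [5] ..#.# => #  t=3,i=8
  [4] ..#.. => #  t=0,i=5
  [3] ...## => #  t=0,i=12
  [2] ...#. => #  t=0,i=4
  [1] ....# => .  t=0,i=3
  [0] ..... => .  t=0,i=2
  bits 01011111010010100110000101111100 = 1598710140

1598710140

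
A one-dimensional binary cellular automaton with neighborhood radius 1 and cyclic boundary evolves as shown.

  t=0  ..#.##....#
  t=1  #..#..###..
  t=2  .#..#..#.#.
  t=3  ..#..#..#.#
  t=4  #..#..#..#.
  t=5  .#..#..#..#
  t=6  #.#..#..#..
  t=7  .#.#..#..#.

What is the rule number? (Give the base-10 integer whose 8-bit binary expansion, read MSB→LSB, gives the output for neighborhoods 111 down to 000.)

177

  [7] ### => #  t=1,i=7
  [6] ##. => .  t=0,i=5
  [5] #.# => #  t=0,i=3
  [4] #.. => #  t=0,i=0
  [3] .## => .  t=0,i=4
  [2] .#. => .  t=0,i=2
  [1] ..# => .  t=0,i=1
  [0] ... => #  t=0,i=7
  bits 10110001 = 177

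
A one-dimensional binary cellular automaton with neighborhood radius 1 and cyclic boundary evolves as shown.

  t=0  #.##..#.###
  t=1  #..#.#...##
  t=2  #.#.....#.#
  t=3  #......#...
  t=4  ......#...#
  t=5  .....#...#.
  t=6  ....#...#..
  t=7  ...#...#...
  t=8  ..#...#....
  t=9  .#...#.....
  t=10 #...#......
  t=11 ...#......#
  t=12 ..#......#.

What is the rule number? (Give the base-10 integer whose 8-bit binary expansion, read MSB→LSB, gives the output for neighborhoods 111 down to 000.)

194

  [7] ### => #  t=0,i=9
  [6] ##. => #  t=0,i=0
  [5] #.# => .  t=0,i=1
  [4] #.. => .  t=0,i=4
  [3] .## => .  t=0,i=2
  [2] .#. => .  t=0,i=6
  [1] ..# => #  t=0,i=5
  [0] ... => .  t=1,i=7
  bits 11000010 = 194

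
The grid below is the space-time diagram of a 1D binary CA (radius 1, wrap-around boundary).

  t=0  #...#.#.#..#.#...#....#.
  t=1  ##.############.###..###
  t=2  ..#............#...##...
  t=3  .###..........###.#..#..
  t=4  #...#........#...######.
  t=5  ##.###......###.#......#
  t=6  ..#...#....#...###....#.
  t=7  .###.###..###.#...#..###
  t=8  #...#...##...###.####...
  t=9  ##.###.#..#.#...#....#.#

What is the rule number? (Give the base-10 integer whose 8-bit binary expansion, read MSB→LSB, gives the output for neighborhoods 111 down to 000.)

  ###|.  b7=0 t=1,i=0
  ##.|.  b6=0 t=1,i=1
  #.#|#  b5=1 t=0,i=5
  #..|#  b4=1 t=0,i=1
  .##|.  b3=0 t=1,i=3
  .#.|#  b2=1 t=0,i=0
  ..#|#  b1=1 t=0,i=3
  ...|.  b0=0 t=0,i=2
  bits 00110110 = 54

54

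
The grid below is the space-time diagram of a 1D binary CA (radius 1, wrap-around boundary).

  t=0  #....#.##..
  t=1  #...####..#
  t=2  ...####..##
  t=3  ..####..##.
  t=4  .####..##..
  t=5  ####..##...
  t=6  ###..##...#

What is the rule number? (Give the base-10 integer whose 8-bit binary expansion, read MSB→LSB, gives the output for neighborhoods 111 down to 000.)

  nb ###: next=#  (t=1,i=5, bit7=1)
  nb ##.: next=.  (t=0,i=8, bit6=0)
  nb #.#: next=#  (t=0,i=6, bit5=1)
  nb #..: next=.  (t=0,i=1, bit4=0)
  nb .##: next=#  (t=0,i=7, bit3=1)
  nb .#.: next=#  (t=0,i=0, bit2=1)
  nb ..#: next=#  (t=0,i=4, bit1=1)
  nb ...: next=.  (t=0,i=2, bit0=0)
  bits 10101110 = 174

174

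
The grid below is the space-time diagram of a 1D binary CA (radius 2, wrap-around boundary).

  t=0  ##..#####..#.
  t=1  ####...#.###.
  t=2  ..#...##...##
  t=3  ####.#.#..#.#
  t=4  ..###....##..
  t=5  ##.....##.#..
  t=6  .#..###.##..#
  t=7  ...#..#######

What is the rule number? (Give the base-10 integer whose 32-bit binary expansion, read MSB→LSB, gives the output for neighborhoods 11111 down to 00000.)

  ##### -> .   bit 31 = 0  t=0,i=6
  ####. -> #   bit 30 = 1  t=0,i=7
  ###.# -> #   bit 29 = 1  t=1,i=11
  ###.. -> .   bit 28 = 0  t=0,i=8
  ##.## -> #   bit 27 = 1  t=1,i=12
  ##.#. -> #   bit 26 = 1  t=3,i=4
  ##..# -> #   bit 25 = 1  t=0,i=2
  ##... -> .   bit 24 = 0  t=1,i=4
  #.### -> .   bit 23 = 0  t=1,i=0
  #.##. -> #   bit 22 = 1  t=0,i=0
  #.#.# -> .   bit 21 = 0  t=3,i=5
  #.#.. -> .   bit 20 = 0  t=3,i=7
  #..## -> #   bit 19 = 1  t=0,i=3
  #..#. -> #   bit 18 = 1  t=0,i=10
  #...# -> .   bit 17 = 0  t=1,i=5
  #.... -> .   bit 16 = 0  t=4,i=6
  .#### -> .   bit 15 = 0  t=0,i=5
  .###. -> .   bit 14 = 0  t=1,i=10
  .##.# -> #   bit 13 = 1  t=5,i=8
  .##.. -> #   bit 12 = 1  t=0,i=1
  .#.## -> .   bit 11 = 0  t=0,i=12
  .#.#. -> .   bit 10 = 0  t=3,i=6
  .#..# -> .   bit 9 = 0  t=3,i=8
  .#... -> #   bit 8 = 1  t=2,i=3
  ..### -> .   bit 7 = 0  t=0,i=4
  ..##. -> .   bit 6 = 0  t=2,i=6
  ..#.# -> #   bit 5 = 1  t=0,i=11
  ..#.. -> #   bit 4 = 1  t=2,i=2
  ...## -> #   bit 3 = 1  t=2,i=5
  ...#. -> #   bit 2 = 1  t=1,i=6
  ....# -> #   bit 1 = 1  t=4,i=0
  ..... -> #   bit 0 = 1  t=5,i=4
  bits 01101110010011000011000100111111 = 1850487103

1850487103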